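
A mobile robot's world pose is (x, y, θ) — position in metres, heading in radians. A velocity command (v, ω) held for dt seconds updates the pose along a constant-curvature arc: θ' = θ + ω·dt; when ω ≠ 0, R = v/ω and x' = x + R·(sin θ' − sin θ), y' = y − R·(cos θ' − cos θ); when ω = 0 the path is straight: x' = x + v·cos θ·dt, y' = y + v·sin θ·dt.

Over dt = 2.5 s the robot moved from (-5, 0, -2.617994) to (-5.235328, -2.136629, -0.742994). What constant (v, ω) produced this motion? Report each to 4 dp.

Δθ = -0.742994 − -2.617994 = 1.875000
ω = Δθ/dt = 1.875000/2.5 = 0.7500
R = −Δy/(cos θ' − cos θ) = 1.3333
v = R·ω = 1.3333·0.7500 = 1.0000

v = 1.0000, ω = 0.7500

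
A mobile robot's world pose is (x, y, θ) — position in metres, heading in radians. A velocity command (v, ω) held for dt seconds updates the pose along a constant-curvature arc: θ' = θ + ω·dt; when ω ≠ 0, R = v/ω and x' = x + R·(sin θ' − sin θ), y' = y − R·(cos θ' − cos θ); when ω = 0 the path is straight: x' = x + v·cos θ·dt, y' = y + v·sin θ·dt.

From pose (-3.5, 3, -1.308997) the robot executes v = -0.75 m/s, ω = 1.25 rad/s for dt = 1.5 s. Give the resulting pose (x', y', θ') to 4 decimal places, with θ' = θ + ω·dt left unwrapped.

θ' = -1.3090 + 1.25·1.5 = 0.5660
R = v/ω = -0.75/1.25 = -0.6000
x' = -3.5 + -0.6000·(sin 0.5660 − sin -1.3090) = -4.4013
y' = 3 − -0.6000·(cos 0.5660 − cos -1.3090) = 3.3511

(-4.4013, 3.3511, 0.5660)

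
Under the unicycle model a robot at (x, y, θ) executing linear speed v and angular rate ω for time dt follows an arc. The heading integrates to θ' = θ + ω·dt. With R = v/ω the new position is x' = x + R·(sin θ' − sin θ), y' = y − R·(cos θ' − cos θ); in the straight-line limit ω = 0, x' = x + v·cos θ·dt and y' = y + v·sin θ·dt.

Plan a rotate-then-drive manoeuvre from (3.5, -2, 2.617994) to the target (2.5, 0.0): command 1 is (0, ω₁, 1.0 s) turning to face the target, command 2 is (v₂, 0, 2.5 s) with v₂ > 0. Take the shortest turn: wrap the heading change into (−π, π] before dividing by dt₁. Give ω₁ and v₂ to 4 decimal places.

heading to target = atan2(0−-2, 2.5−3.5) = 2.0344
Δθ = wrap(2.0344 − 2.6180) = -0.5836; ω₁ = Δθ/dt₁ = -0.5836
distance = √((2.5−3.5)² + (0−-2)²) = 2.2361; v₂ = distance/dt₂ = 0.8944

ω₁ = -0.5836, v₂ = 0.8944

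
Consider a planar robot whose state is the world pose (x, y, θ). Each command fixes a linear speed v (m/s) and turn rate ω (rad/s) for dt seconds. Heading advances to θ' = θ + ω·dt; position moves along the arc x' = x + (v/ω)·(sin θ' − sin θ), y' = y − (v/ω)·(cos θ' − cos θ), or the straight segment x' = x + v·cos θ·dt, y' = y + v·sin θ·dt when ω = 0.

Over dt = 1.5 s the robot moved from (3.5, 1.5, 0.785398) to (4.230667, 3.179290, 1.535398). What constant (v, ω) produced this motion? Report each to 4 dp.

v = 1.2500, ω = 0.5000

Δθ = 1.535398 − 0.785398 = 0.750000
ω = Δθ/dt = 0.750000/1.5 = 0.5000
R = −Δy/(cos θ' − cos θ) = 2.5000
v = R·ω = 2.5000·0.5000 = 1.2500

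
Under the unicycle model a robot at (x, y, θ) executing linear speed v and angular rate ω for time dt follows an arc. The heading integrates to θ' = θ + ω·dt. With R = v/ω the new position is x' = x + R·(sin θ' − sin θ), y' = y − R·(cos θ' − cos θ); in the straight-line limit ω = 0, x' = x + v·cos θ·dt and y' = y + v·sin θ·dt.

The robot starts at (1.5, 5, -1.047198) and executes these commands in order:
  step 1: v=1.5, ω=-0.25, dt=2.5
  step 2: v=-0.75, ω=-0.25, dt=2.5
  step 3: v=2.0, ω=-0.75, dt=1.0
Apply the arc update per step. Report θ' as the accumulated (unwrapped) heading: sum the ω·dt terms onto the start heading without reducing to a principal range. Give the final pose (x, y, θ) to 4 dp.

step 1: θ'=-1.6722 (R=-6.0000) → pose (2.2730, 1.3926, -1.6722)
step 2: θ'=-2.2972 (R=3.0000) → pose (3.0149, 3.0815, -2.2972)
step 3: θ'=-3.0472 (R=-2.6667) → pose (1.2727, 2.1979, -3.0472)

(1.2727, 2.1979, -3.0472)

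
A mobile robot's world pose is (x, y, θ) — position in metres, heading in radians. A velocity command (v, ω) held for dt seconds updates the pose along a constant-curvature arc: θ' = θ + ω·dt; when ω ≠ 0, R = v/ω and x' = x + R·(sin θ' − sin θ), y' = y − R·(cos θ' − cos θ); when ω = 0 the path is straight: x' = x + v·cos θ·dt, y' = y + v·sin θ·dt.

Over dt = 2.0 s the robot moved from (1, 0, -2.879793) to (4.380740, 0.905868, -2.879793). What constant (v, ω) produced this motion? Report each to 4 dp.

Δθ = -2.879793 − -2.879793 = 0.000000
ω = Δθ/dt = 0.000000/2.0 = 0.0000
ω = 0 → v = (Δx·cos θ + Δy·sin θ)/dt = -1.7500

v = -1.7500, ω = 0.0000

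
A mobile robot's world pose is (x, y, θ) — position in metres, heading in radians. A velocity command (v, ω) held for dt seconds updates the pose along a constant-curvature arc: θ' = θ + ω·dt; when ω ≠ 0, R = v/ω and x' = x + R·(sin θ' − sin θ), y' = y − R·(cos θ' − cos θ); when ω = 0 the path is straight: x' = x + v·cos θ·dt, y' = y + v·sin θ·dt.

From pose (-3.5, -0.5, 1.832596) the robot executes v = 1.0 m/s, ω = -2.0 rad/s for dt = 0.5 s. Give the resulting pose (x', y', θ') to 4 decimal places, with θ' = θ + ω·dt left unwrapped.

(-3.3869, -0.0341, 0.8326)

θ' = 1.8326 + -2.0·0.5 = 0.8326
R = v/ω = 1.0/-2.0 = -0.5000
x' = -3.5 + -0.5000·(sin 0.8326 − sin 1.8326) = -3.3869
y' = -0.5 − -0.5000·(cos 0.8326 − cos 1.8326) = -0.0341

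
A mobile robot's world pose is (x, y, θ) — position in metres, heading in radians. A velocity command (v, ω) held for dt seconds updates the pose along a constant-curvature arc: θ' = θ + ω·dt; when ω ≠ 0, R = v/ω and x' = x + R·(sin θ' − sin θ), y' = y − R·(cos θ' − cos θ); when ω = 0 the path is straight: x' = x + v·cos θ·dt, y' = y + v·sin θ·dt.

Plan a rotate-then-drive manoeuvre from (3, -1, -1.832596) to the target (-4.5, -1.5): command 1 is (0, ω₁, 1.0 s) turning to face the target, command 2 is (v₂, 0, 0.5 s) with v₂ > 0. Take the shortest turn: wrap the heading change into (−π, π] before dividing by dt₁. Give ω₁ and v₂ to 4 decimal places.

ω₁ = -1.2424, v₂ = 15.0333

heading to target = atan2(-1.5−-1, -4.5−3) = -3.0750
Δθ = wrap(-3.0750 − -1.8326) = -1.2424; ω₁ = Δθ/dt₁ = -1.2424
distance = √((-4.5−3)² + (-1.5−-1)²) = 7.5166; v₂ = distance/dt₂ = 15.0333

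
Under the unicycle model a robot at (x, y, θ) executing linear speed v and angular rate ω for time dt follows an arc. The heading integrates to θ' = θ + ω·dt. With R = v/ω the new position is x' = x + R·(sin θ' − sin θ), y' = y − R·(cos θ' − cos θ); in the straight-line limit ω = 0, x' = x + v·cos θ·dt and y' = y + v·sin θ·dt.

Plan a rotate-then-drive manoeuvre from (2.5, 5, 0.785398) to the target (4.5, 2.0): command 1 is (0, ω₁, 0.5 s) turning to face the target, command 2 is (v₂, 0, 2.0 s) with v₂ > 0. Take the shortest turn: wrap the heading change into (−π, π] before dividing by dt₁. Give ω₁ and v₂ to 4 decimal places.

ω₁ = -3.5364, v₂ = 1.8028

heading to target = atan2(2−5, 4.5−2.5) = -0.9828
Δθ = wrap(-0.9828 − 0.7854) = -1.7682; ω₁ = Δθ/dt₁ = -3.5364
distance = √((4.5−2.5)² + (2−5)²) = 3.6056; v₂ = distance/dt₂ = 1.8028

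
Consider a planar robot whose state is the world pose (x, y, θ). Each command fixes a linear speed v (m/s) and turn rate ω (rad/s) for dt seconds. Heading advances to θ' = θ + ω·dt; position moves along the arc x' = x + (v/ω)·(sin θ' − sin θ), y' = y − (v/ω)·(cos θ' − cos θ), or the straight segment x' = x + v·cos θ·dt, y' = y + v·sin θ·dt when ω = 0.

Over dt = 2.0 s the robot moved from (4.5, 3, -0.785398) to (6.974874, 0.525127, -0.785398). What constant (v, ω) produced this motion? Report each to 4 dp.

v = 1.7500, ω = 0.0000

Δθ = -0.785398 − -0.785398 = 0.000000
ω = Δθ/dt = 0.000000/2.0 = 0.0000
ω = 0 → v = (Δx·cos θ + Δy·sin θ)/dt = 1.7500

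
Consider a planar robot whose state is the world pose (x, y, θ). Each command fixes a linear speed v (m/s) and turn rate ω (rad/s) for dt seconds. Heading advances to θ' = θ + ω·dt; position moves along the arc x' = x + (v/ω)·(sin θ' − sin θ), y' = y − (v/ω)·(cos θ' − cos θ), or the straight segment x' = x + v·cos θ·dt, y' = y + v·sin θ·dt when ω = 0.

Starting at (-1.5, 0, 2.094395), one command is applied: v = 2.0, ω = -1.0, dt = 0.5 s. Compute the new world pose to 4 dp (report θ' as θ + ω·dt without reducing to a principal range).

θ' = 2.0944 + -1.0·0.5 = 1.5944
R = v/ω = 2.0/-1.0 = -2.0000
x' = -1.5 + -2.0000·(sin 1.5944 − sin 2.0944) = -1.7674
y' = 0 − -2.0000·(cos 1.5944 − cos 2.0944) = 0.9528

(-1.7674, 0.9528, 1.5944)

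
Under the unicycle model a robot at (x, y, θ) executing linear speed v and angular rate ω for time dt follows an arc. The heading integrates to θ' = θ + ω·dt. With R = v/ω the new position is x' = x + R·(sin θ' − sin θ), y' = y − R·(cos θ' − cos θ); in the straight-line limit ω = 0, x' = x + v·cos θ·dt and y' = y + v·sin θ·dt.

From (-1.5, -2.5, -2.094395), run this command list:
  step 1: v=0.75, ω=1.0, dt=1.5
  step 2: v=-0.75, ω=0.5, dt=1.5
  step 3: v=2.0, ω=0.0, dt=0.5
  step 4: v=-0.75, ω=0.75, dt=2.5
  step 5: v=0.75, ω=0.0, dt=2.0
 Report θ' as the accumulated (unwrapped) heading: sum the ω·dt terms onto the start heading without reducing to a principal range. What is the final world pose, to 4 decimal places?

step 1: θ'=-0.5944 (R=0.7500) → pose (-1.2705, -3.4964, -0.5944)
step 2: θ'=0.1556 (R=-1.5000) → pose (-2.3430, -3.2572, 0.1556)
step 3: θ'=0.1556 (straight) → pose (-1.3550, -3.1022, 0.1556)
step 4: θ'=2.0306 (R=-1.0000) → pose (-2.0962, -4.5339, 2.0306)
step 5: θ'=2.0306 (straight) → pose (-2.7619, -3.1897, 2.0306)

(-2.7619, -3.1897, 2.0306)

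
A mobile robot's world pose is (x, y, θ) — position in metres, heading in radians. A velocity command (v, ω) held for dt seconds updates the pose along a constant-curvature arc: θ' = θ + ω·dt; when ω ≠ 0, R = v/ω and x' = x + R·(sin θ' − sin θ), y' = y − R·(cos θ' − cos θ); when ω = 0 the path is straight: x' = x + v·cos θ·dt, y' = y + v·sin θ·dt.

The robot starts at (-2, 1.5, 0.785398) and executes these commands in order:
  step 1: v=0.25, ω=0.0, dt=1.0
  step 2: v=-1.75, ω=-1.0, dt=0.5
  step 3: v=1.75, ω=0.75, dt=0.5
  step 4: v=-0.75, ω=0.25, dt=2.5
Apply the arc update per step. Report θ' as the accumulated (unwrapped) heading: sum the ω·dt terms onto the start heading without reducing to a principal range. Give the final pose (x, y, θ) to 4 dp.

(-2.8319, 0.1066, 1.2854)

step 1: θ'=0.7854 (straight) → pose (-1.8232, 1.6768, 0.7854)
step 2: θ'=0.2854 (R=1.7500) → pose (-2.5680, 1.2350, 0.2854)
step 3: θ'=0.6604 (R=2.3333) → pose (-1.7936, 1.6312, 0.6604)
step 4: θ'=1.2854 (R=-3.0000) → pose (-2.8319, 0.1066, 1.2854)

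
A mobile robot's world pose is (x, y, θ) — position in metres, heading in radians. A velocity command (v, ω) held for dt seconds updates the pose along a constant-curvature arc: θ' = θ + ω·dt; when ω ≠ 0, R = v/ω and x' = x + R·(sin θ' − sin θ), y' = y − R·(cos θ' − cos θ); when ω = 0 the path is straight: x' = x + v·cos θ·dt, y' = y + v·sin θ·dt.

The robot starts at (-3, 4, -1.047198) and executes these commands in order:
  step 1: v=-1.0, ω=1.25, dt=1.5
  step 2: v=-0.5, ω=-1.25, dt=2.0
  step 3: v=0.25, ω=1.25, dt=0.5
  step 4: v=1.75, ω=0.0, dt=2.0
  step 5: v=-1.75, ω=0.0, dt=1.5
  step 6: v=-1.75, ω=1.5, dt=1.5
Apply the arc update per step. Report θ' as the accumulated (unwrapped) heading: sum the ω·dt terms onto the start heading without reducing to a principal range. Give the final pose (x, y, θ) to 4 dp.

step 1: θ'=0.8278 (R=-0.8000) → pose (-4.2820, 4.1412, 0.8278)
step 2: θ'=-1.6722 (R=0.4000) → pose (-4.9745, 4.4523, -1.6722)
step 3: θ'=-1.0472 (R=0.2000) → pose (-4.9487, 4.3320, -1.0472)
step 4: θ'=-1.0472 (straight) → pose (-3.1987, 1.3010, -1.0472)
step 5: θ'=-1.0472 (straight) → pose (-4.5112, 3.5743, -1.0472)
step 6: θ'=1.2028 (R=-1.1667) → pose (-6.6102, 3.4106, 1.2028)

(-6.6102, 3.4106, 1.2028)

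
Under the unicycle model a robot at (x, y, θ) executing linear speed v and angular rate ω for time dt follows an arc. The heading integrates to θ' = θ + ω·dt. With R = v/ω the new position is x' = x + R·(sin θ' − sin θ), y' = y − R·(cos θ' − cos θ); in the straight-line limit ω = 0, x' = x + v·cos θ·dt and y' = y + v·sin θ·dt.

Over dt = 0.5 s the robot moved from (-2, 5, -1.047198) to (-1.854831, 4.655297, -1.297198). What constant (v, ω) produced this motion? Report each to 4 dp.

v = 0.7500, ω = -0.5000

Δθ = -1.297198 − -1.047198 = -0.250000
ω = Δθ/dt = -0.250000/0.5 = -0.5000
R = −Δy/(cos θ' − cos θ) = -1.5000
v = R·ω = -1.5000·-0.5000 = 0.7500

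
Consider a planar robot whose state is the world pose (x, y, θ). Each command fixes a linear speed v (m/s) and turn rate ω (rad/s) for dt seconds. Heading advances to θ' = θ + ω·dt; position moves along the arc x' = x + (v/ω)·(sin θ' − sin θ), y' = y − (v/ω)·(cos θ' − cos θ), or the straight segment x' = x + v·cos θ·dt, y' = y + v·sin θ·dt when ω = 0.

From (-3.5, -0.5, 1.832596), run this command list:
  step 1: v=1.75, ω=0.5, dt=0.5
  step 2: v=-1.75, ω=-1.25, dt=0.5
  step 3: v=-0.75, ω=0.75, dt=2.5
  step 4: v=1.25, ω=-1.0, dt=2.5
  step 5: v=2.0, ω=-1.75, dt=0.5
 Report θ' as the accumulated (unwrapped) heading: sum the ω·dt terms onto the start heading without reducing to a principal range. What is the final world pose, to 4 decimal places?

(-2.7435, 0.8109, -0.0424)

step 1: θ'=2.0826 (R=3.5000) → pose (-3.8292, 0.3082, 2.0826)
step 2: θ'=1.4576 (R=1.4000) → pose (-3.6588, -0.5355, 1.4576)
step 3: θ'=3.3326 (R=-1.0000) → pose (-2.4753, -1.6303, 3.3326)
step 4: θ'=0.8326 (R=-1.2500) → pose (-3.6372, 0.4382, 0.8326)
step 5: θ'=-0.0424 (R=-1.1429) → pose (-2.7435, 0.8109, -0.0424)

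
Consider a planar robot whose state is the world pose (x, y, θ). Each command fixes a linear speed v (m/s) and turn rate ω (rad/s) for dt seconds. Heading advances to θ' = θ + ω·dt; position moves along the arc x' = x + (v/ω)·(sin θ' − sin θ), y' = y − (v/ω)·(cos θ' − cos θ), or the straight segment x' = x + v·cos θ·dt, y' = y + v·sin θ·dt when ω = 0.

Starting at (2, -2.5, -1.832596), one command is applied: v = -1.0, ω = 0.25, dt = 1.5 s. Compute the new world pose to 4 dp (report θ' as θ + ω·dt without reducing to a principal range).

θ' = -1.8326 + 0.25·1.5 = -1.4576
R = v/ω = -1.0/0.25 = -4.0000
x' = 2 + -4.0000·(sin -1.4576 − sin -1.8326) = 2.1107
y' = -2.5 − -4.0000·(cos -1.4576 − cos -1.8326) = -1.0129

(2.1107, -1.0129, -1.4576)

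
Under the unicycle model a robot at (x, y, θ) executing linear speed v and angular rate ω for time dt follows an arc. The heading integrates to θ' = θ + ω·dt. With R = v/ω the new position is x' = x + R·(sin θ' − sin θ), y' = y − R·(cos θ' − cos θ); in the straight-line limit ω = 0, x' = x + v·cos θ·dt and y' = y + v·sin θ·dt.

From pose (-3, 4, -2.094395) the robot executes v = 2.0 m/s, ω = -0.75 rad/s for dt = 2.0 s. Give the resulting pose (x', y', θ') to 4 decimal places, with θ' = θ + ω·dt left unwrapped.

θ' = -2.0944 + -0.75·2.0 = -3.5944
R = v/ω = 2.0/-0.75 = -2.6667
x' = -3 + -2.6667·(sin -3.5944 − sin -2.0944) = -6.4760
y' = 4 − -2.6667·(cos -3.5944 − cos -2.0944) = 2.9354

(-6.4760, 2.9354, -3.5944)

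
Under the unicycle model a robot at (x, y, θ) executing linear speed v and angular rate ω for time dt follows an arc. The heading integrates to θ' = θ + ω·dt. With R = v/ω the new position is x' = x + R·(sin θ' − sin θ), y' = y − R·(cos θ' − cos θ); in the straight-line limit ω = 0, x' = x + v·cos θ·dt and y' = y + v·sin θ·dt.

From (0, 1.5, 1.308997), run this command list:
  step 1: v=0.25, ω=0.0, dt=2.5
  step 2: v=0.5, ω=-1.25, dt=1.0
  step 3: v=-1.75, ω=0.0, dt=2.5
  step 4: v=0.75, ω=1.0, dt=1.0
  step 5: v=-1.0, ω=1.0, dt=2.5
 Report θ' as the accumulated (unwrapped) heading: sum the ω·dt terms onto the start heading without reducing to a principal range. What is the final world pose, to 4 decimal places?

step 1: θ'=1.3090 (straight) → pose (0.1618, 2.1037, 1.3090)
step 2: θ'=0.0590 (R=-0.4000) → pose (0.5245, 2.3995, 0.0590)
step 3: θ'=0.0590 (straight) → pose (-3.8428, 2.1415, 0.0590)
step 4: θ'=1.0590 (R=0.7500) → pose (-3.2332, 2.5229, 1.0590)
step 5: θ'=3.5590 (R=-1.0000) → pose (-1.9559, 1.1190, 3.5590)

(-1.9559, 1.1190, 3.5590)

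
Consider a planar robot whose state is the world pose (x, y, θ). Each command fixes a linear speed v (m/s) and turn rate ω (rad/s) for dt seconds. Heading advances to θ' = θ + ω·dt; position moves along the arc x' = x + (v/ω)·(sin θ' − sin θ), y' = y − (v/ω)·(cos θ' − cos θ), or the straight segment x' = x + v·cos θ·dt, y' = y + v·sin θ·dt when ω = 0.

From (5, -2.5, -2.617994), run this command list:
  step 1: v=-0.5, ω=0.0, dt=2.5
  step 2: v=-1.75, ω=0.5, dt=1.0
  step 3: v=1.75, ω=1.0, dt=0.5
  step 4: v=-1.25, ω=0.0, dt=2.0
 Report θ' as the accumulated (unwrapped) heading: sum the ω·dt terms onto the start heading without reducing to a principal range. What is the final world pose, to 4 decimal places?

(7.1859, 1.0043, -1.6180)

step 1: θ'=-2.6180 (straight) → pose (6.0825, -1.8750, -2.6180)
step 2: θ'=-2.1180 (R=-3.5000) → pose (7.3215, -0.6649, -2.1180)
step 3: θ'=-1.6180 (R=1.7500) → pose (7.0679, -1.4929, -1.6180)
step 4: θ'=-1.6180 (straight) → pose (7.1859, 1.0043, -1.6180)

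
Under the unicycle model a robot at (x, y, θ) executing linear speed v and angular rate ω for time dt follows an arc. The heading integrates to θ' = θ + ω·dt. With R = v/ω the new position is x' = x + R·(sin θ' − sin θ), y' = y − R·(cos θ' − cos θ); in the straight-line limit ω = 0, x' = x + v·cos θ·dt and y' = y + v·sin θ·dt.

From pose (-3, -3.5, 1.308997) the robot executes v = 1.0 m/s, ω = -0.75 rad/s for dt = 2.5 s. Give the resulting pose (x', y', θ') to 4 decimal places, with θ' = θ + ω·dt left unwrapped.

θ' = 1.3090 + -0.75·2.5 = -0.5660
R = v/ω = 1.0/-0.75 = -1.3333
x' = -3 + -1.3333·(sin -0.5660 − sin 1.3090) = -0.9971
y' = -3.5 − -1.3333·(cos -0.5660 − cos 1.3090) = -2.7197

(-0.9971, -2.7197, -0.5660)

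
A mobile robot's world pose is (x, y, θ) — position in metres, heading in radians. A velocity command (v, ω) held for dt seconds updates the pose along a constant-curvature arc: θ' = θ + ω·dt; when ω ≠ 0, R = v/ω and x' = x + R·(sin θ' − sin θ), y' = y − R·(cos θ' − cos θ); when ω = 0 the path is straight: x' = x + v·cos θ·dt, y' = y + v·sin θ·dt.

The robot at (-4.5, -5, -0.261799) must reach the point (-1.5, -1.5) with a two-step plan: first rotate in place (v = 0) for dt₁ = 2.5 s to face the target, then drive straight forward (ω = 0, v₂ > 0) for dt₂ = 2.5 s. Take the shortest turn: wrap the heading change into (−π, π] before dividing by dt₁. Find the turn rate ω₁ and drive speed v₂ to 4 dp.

heading to target = atan2(-1.5−-5, -1.5−-4.5) = 0.8622
Δθ = wrap(0.8622 − -0.2618) = 1.1240; ω₁ = Δθ/dt₁ = 0.4496
distance = √((-1.5−-4.5)² + (-1.5−-5)²) = 4.6098; v₂ = distance/dt₂ = 1.8439

ω₁ = 0.4496, v₂ = 1.8439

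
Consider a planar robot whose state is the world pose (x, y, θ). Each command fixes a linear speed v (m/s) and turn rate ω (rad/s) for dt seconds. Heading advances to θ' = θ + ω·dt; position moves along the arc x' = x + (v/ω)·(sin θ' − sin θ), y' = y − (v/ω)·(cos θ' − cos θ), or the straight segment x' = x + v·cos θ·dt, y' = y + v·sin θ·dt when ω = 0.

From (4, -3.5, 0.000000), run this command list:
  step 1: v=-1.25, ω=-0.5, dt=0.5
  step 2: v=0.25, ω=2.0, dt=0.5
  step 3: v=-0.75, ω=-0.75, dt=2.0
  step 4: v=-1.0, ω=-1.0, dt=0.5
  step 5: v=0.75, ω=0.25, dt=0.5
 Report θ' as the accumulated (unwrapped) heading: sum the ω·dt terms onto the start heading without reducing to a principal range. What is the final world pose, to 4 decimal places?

step 1: θ'=-0.2500 (R=2.5000) → pose (3.3815, -3.4223, -0.2500)
step 2: θ'=0.7500 (R=0.1250) → pose (3.4976, -3.3926, 0.7500)
step 3: θ'=-0.7500 (R=1.0000) → pose (2.1343, -3.3926, -0.7500)
step 4: θ'=-1.2500 (R=1.0000) → pose (1.8670, -2.9763, -1.2500)
step 5: θ'=-1.1250 (R=3.0000) → pose (2.0071, -3.3238, -1.1250)

(2.0071, -3.3238, -1.1250)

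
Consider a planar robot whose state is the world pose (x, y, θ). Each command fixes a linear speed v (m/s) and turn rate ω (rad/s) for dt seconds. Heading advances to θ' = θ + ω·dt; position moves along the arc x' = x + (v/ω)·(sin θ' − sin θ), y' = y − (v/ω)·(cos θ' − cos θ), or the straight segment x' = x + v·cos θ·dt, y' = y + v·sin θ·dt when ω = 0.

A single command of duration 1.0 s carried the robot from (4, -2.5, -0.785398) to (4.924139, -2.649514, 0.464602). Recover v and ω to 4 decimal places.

Δθ = 0.464602 − -0.785398 = 1.250000
ω = Δθ/dt = 1.250000/1.0 = 1.2500
R = Δx/(sin θ' − sin θ) = 0.8000
v = R·ω = 0.8000·1.2500 = 1.0000

v = 1.0000, ω = 1.2500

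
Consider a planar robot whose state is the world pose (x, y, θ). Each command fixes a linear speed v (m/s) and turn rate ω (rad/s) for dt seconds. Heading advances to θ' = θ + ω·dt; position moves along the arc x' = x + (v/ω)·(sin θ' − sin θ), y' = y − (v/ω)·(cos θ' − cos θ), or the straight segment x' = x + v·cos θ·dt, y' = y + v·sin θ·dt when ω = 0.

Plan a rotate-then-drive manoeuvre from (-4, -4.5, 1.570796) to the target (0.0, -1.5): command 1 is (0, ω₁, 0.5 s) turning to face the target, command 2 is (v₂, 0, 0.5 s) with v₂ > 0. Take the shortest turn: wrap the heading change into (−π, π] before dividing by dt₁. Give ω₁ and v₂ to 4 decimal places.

ω₁ = -1.8546, v₂ = 10.0000

heading to target = atan2(-1.5−-4.5, 0−-4) = 0.6435
Δθ = wrap(0.6435 − 1.5708) = -0.9273; ω₁ = Δθ/dt₁ = -1.8546
distance = √((0−-4)² + (-1.5−-4.5)²) = 5.0000; v₂ = distance/dt₂ = 10.0000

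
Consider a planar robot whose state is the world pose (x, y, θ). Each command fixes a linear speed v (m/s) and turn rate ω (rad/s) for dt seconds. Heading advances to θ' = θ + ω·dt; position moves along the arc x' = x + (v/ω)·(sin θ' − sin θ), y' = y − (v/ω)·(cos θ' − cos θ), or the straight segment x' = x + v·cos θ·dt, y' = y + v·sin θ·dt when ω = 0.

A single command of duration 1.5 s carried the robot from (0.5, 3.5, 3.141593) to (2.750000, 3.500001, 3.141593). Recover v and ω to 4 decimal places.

Δθ = 3.141593 − 3.141593 = 0.000000
ω = Δθ/dt = 0.000000/1.5 = 0.0000
ω = 0 → v = (Δx·cos θ + Δy·sin θ)/dt = -1.5000

v = -1.5000, ω = 0.0000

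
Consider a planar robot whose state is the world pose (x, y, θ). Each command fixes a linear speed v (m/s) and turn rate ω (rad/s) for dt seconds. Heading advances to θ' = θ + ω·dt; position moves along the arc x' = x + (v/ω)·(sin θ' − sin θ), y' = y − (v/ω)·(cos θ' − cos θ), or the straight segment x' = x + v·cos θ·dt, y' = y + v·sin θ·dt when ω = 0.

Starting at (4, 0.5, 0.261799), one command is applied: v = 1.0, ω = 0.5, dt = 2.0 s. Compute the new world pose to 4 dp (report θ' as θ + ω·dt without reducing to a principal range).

θ' = 0.2618 + 0.5·2.0 = 1.2618
R = v/ω = 1.0/0.5 = 2.0000
x' = 4 + 2.0000·(sin 1.2618 − sin 0.2618) = 5.3876
y' = 0.5 − 2.0000·(cos 1.2618 − cos 0.2618) = 1.8236

(5.3876, 1.8236, 1.2618)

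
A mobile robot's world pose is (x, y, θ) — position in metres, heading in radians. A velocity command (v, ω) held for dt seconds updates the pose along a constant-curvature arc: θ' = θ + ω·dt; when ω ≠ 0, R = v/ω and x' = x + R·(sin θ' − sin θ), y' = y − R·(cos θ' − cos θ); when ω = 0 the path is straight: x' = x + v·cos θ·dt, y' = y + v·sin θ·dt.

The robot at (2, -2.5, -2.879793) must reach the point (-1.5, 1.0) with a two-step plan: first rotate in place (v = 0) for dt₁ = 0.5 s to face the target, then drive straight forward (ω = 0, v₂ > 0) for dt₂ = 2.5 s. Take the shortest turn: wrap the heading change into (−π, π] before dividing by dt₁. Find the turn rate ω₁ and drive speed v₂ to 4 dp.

heading to target = atan2(1−-2.5, -1.5−2) = 2.3562
Δθ = wrap(2.3562 − -2.8798) = -1.0472; ω₁ = Δθ/dt₁ = -2.0944
distance = √((-1.5−2)² + (1−-2.5)²) = 4.9497; v₂ = distance/dt₂ = 1.9799

ω₁ = -2.0944, v₂ = 1.9799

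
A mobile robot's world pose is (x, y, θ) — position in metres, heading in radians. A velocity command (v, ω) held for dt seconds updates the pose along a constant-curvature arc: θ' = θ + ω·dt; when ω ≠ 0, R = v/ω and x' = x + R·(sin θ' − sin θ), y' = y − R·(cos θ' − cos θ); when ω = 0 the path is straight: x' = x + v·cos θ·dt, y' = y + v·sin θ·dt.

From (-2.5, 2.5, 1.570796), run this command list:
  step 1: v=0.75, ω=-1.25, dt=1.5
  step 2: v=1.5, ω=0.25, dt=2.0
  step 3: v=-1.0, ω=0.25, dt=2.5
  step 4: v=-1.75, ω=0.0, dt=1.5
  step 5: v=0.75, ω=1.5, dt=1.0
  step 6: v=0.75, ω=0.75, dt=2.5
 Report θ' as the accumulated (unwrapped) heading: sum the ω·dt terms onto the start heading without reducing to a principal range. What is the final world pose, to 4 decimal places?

step 1: θ'=-0.3042 (R=-0.6000) → pose (-1.7203, 3.0725, -0.3042)
step 2: θ'=0.1958 (R=6.0000) → pose (1.2442, 2.9116, 0.1958)
step 3: θ'=0.8208 (R=-4.0000) → pose (-0.9044, 1.7146, 0.8208)
step 4: θ'=0.8208 (straight) → pose (-2.6937, -0.2061, 0.8208)
step 5: θ'=2.3208 (R=0.5000) → pose (-2.6937, 0.4755, 2.3208)
step 6: θ'=4.1958 (R=1.0000) → pose (-4.2949, 0.2878, 4.1958)

(-4.2949, 0.2878, 4.1958)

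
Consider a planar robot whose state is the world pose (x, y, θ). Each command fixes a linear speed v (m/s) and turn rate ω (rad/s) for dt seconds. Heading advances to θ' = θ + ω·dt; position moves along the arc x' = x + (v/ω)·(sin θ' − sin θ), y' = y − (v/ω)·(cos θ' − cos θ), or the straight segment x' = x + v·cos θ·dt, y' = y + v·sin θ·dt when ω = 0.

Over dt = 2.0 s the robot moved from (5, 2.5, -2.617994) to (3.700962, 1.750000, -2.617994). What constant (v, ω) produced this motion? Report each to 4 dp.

v = 0.7500, ω = 0.0000

Δθ = -2.617994 − -2.617994 = 0.000000
ω = Δθ/dt = 0.000000/2.0 = 0.0000
ω = 0 → v = (Δx·cos θ + Δy·sin θ)/dt = 0.7500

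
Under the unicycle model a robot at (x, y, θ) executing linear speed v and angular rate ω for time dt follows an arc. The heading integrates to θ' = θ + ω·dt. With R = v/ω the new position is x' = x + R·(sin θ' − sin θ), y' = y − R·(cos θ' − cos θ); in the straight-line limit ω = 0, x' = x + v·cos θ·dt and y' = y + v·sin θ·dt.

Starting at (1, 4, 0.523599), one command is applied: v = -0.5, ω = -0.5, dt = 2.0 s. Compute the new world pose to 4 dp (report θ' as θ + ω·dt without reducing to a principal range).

(0.0414, 3.9774, -0.4764)

θ' = 0.5236 + -0.5·2.0 = -0.4764
R = v/ω = -0.5/-0.5 = 1.0000
x' = 1 + 1.0000·(sin -0.4764 − sin 0.5236) = 0.0414
y' = 4 − 1.0000·(cos -0.4764 − cos 0.5236) = 3.9774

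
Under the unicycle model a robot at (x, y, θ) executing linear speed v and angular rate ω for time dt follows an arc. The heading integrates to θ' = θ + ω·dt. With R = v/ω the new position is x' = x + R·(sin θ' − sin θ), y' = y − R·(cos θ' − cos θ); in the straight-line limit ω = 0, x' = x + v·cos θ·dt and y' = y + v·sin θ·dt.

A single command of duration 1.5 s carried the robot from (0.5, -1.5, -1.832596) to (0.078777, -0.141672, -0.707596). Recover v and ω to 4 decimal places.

v = -1.0000, ω = 0.7500

Δθ = -0.707596 − -1.832596 = 1.125000
ω = Δθ/dt = 1.125000/1.5 = 0.7500
R = −Δy/(cos θ' − cos θ) = -1.3333
v = R·ω = -1.3333·0.7500 = -1.0000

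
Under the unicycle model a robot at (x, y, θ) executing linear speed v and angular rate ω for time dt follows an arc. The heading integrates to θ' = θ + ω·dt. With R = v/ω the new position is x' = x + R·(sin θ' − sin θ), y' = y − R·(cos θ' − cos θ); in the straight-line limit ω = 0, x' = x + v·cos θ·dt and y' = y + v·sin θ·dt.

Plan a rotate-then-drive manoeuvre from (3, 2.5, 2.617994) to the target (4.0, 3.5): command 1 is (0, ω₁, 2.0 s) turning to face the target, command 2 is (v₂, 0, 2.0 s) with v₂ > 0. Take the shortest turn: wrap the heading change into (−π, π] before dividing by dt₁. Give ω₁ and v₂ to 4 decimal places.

heading to target = atan2(3.5−2.5, 4−3) = 0.7854
Δθ = wrap(0.7854 − 2.6180) = -1.8326; ω₁ = Δθ/dt₁ = -0.9163
distance = √((4−3)² + (3.5−2.5)²) = 1.4142; v₂ = distance/dt₂ = 0.7071

ω₁ = -0.9163, v₂ = 0.7071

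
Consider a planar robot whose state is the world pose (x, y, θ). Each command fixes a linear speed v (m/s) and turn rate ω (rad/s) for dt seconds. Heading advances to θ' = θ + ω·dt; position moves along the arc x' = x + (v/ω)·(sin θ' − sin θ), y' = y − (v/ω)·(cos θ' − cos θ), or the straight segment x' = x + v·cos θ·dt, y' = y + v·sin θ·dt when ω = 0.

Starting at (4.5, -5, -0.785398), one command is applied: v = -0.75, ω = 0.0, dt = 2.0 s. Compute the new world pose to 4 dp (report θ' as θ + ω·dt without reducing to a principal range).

θ' = -0.7854 + 0.0·2.0 = -0.7854
ω = 0 → straight: x' = 4.5 + -0.75·cos(-0.7854)·2.0 = 3.4393
y' = -5 + -0.75·sin(-0.7854)·2.0 = -3.9393

(3.4393, -3.9393, -0.7854)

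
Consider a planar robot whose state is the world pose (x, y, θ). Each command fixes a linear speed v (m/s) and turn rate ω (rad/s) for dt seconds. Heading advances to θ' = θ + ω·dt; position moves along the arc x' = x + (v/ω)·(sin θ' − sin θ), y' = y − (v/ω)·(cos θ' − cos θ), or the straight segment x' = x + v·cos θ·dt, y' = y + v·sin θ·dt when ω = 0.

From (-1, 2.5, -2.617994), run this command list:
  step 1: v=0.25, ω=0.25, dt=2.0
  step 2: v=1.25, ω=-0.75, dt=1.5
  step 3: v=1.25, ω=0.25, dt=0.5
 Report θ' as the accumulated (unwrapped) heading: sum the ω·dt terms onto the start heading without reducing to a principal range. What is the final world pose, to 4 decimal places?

step 1: θ'=-2.1180 (R=1.0000) → pose (-1.3540, 2.1543, -2.1180)
step 2: θ'=-3.2430 (R=-1.6667) → pose (-2.9460, 1.3633, -3.2430)
step 3: θ'=-3.1180 (R=5.0000) → pose (-3.5701, 1.3876, -3.1180)

(-3.5701, 1.3876, -3.1180)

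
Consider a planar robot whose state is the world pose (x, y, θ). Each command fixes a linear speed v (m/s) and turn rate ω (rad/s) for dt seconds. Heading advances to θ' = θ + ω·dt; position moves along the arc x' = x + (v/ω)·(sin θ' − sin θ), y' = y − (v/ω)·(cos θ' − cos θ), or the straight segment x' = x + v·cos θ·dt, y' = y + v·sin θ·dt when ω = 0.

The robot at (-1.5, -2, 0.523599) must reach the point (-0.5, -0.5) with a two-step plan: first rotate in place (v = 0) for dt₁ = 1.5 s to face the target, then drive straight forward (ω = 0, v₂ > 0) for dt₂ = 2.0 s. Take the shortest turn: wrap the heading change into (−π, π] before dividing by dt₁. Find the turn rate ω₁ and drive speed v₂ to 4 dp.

ω₁ = 0.3061, v₂ = 0.9014

heading to target = atan2(-0.5−-2, -0.5−-1.5) = 0.9828
Δθ = wrap(0.9828 − 0.5236) = 0.4592; ω₁ = Δθ/dt₁ = 0.3061
distance = √((-0.5−-1.5)² + (-0.5−-2)²) = 1.8028; v₂ = distance/dt₂ = 0.9014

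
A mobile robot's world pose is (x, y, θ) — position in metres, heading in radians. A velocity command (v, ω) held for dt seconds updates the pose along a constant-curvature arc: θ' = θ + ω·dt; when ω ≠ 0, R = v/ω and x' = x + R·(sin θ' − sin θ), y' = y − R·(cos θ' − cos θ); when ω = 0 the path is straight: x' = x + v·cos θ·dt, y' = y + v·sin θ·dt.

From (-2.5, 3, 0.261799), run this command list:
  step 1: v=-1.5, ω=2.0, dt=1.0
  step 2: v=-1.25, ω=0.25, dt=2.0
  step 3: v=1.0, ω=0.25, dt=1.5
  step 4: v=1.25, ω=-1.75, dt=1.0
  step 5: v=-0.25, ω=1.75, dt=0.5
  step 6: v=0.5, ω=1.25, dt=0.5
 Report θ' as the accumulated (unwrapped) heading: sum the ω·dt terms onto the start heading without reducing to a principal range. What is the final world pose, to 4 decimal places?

(-3.2241, 1.4854, 2.8868)

step 1: θ'=2.2618 (R=-0.7500) → pose (-2.8838, 1.7976, 2.2618)
step 2: θ'=2.7618 (R=-5.0000) → pose (-0.8844, 0.3404, 2.7618)
step 3: θ'=3.1368 (R=4.0000) → pose (-2.3482, 0.6254, 3.1368)
step 4: θ'=1.3868 (R=-0.7143) → pose (-3.0470, 1.4704, 1.3868)
step 5: θ'=2.2618 (R=-0.1429) → pose (-3.0166, 1.3532, 2.2618)
step 6: θ'=2.8868 (R=0.4000) → pose (-3.2241, 1.4854, 2.8868)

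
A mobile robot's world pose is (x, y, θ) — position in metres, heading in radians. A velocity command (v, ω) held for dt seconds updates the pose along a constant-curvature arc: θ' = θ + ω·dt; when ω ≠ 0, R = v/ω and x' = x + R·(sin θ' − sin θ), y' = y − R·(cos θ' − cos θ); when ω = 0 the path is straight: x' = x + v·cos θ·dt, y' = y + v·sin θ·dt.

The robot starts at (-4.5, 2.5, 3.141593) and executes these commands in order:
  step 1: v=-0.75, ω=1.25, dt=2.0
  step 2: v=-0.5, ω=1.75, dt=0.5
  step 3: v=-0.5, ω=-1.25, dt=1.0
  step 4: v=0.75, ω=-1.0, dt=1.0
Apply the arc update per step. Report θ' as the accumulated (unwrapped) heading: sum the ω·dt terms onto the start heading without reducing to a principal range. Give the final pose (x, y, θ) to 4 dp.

(-4.7717, 3.0903, 4.2666)

step 1: θ'=5.6416 (R=-0.6000) → pose (-4.1409, 3.5807, 5.6416)
step 2: θ'=6.5166 (R=-0.2857) → pose (-4.3780, 3.6298, 6.5166)
step 3: θ'=5.2666 (R=0.4000) → pose (-4.8106, 3.8084, 5.2666)
step 4: θ'=4.2666 (R=-0.7500) → pose (-4.7717, 3.0903, 4.2666)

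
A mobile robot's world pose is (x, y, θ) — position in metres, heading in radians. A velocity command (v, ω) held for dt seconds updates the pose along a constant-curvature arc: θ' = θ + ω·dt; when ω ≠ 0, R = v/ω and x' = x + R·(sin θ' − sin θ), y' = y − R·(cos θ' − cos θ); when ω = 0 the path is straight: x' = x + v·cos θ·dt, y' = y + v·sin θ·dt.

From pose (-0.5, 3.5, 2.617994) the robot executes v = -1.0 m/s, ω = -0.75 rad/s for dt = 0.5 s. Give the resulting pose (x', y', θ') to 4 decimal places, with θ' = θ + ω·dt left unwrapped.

(-0.1234, 3.1756, 2.2430)

θ' = 2.6180 + -0.75·0.5 = 2.2430
R = v/ω = -1.0/-0.75 = 1.3333
x' = -0.5 + 1.3333·(sin 2.2430 − sin 2.6180) = -0.1234
y' = 3.5 − 1.3333·(cos 2.2430 − cos 2.6180) = 3.1756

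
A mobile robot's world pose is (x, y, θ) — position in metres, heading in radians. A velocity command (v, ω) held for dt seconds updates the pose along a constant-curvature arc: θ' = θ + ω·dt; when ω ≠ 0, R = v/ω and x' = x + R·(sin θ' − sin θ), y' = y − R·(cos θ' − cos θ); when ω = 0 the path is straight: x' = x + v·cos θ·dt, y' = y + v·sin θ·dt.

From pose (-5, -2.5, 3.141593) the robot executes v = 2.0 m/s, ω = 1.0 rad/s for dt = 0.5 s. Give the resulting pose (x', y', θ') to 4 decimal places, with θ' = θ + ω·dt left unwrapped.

(-5.9589, -2.7448, 3.6416)

θ' = 3.1416 + 1.0·0.5 = 3.6416
R = v/ω = 2.0/1.0 = 2.0000
x' = -5 + 2.0000·(sin 3.6416 − sin 3.1416) = -5.9589
y' = -2.5 − 2.0000·(cos 3.6416 − cos 3.1416) = -2.7448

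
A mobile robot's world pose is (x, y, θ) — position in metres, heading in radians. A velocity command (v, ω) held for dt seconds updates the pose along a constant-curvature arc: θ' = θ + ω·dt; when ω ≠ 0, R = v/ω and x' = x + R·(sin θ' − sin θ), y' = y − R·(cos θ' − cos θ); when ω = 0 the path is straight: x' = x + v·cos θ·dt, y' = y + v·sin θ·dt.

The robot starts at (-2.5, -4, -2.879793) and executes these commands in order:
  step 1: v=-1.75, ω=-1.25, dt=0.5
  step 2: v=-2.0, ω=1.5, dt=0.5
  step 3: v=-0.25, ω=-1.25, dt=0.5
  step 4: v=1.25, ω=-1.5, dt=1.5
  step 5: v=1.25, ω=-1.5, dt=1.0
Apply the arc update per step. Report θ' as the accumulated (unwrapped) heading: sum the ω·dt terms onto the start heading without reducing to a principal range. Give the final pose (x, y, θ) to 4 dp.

(0.2798, -2.6611, -7.1298)

step 1: θ'=-3.5048 (R=1.4000) → pose (-1.6403, -4.0436, -3.5048)
step 2: θ'=-2.7548 (R=-1.3333) → pose (-0.6636, -4.0321, -2.7548)
step 3: θ'=-3.3798 (R=0.2000) → pose (-0.5410, -4.0230, -3.3798)
step 4: θ'=-5.6298 (R=-0.8333) → pose (-0.8509, -2.5515, -5.6298)
step 5: θ'=-7.1298 (R=-0.8333) → pose (0.2798, -2.6611, -7.1298)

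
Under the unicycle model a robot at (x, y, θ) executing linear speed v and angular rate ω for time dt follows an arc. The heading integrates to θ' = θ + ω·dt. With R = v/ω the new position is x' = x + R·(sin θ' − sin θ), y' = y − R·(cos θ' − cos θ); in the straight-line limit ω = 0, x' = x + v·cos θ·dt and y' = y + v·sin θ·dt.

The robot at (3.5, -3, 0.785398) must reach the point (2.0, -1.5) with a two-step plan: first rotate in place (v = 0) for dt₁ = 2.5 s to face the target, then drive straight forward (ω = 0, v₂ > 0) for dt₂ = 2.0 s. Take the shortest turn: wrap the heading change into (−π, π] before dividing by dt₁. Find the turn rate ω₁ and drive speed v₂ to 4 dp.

ω₁ = 0.6283, v₂ = 1.0607

heading to target = atan2(-1.5−-3, 2−3.5) = 2.3562
Δθ = wrap(2.3562 − 0.7854) = 1.5708; ω₁ = Δθ/dt₁ = 0.6283
distance = √((2−3.5)² + (-1.5−-3)²) = 2.1213; v₂ = distance/dt₂ = 1.0607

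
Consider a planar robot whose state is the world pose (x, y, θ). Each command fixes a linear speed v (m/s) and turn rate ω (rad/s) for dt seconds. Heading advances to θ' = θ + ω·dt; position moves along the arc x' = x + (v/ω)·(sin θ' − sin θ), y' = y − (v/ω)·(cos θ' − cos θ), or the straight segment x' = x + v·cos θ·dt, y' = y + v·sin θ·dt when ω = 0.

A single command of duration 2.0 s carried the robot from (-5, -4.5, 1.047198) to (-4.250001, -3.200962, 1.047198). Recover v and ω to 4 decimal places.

Δθ = 1.047198 − 1.047198 = 0.000000
ω = Δθ/dt = 0.000000/2.0 = 0.0000
ω = 0 → v = (Δx·cos θ + Δy·sin θ)/dt = 0.7500

v = 0.7500, ω = 0.0000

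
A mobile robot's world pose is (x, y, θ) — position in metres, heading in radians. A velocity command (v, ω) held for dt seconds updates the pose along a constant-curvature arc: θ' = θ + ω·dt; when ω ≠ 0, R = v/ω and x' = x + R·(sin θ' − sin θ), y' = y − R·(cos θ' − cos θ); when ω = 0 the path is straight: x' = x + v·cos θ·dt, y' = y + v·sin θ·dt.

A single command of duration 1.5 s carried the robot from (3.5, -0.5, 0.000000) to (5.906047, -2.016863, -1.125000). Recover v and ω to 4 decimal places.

Δθ = -1.125000 − 0.000000 = -1.125000
ω = Δθ/dt = -1.125000/1.5 = -0.7500
R = Δx/(sin θ' − sin θ) = -2.6667
v = R·ω = -2.6667·-0.7500 = 2.0000

v = 2.0000, ω = -0.7500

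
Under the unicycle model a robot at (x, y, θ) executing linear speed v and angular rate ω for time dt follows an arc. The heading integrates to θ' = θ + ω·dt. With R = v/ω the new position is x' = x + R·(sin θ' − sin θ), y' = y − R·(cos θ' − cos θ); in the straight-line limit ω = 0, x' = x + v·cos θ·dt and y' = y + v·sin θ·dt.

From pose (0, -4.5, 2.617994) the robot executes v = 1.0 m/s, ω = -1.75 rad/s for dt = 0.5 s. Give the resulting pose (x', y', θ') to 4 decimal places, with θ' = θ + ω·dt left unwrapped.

θ' = 2.6180 + -1.75·0.5 = 1.7430
R = v/ω = 1.0/-1.75 = -0.5714
x' = 0 + -0.5714·(sin 1.7430 − sin 2.6180) = -0.2773
y' = -4.5 − -0.5714·(cos 1.7430 − cos 2.6180) = -4.1030

(-0.2773, -4.1030, 1.7430)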